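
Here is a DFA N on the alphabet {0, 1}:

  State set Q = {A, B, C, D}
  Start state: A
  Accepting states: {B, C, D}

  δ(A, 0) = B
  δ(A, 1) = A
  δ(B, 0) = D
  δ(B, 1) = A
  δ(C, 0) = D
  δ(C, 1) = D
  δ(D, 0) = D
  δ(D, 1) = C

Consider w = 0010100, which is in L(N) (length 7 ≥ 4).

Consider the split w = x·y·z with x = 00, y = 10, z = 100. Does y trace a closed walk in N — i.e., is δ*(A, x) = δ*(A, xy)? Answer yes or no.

yes

Run of N on the first 4 characters of w = 0 0 1 0:
  step 0: A  (start)
  step 1: B  (read 0: A→B)
  step 2: D  (read 0: B→D)
  step 3: C  (read 1: D→C)
  step 4: D  (read 0: C→D)

After x (step 2): D. After xy (step 4): D.
They match, so y = 10 drives N around a cycle from D back to itself; pumping y any number of times keeps N in D before reading z, and xyⁱz ∈ L(N) for every i ≥ 0.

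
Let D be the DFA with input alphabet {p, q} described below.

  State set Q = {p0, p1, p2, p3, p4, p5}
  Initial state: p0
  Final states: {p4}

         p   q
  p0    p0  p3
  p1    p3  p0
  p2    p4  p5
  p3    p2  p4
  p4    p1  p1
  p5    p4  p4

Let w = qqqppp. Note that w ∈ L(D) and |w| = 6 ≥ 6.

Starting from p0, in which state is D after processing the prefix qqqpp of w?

p2

State sequence: p0 -q-> p3 -q-> p4 -q-> p1 -p-> p3 -p-> p2

After reading 5 characters, D is in state p2.
(This kind of state-tracing is the core of the pumping-lemma construction: with 6 states, pigeonhole forces a repeat within the first 6 steps.)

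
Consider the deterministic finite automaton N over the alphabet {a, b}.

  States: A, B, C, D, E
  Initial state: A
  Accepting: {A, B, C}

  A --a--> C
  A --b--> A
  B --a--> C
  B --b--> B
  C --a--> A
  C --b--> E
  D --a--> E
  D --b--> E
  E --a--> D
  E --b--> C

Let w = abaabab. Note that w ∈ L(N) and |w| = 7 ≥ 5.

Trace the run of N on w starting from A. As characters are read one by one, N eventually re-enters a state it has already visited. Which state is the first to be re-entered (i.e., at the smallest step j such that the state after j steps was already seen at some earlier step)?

E

State sequence: A -a-> C -b-> E -a-> D -a-> E -b-> C -a-> A -b-> A
First repeat at step 4: E was already visited.

The earliest repeat is at step j = 4: N is in E, which it already visited at step i = 2.
The DFA has 5 states, so the proof of the pumping lemma guarantees a repeated state among the first 5+1 visited; the segment between the two visits is the pumpable y.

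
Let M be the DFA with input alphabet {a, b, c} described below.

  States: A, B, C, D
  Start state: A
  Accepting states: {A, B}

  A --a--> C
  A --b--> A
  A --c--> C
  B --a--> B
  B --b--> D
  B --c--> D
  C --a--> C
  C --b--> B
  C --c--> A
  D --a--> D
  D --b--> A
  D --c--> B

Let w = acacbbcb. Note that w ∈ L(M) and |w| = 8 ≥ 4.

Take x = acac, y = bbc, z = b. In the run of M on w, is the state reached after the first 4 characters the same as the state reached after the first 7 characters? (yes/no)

State sequence: A -a-> C -c-> A -a-> C -c-> A -b-> A -b-> A -c-> C

After x (step 4): A. After xy (step 7): C.
They differ (A ≠ C), so y is not a cycle from the state after x; this split is not the one the pumping-lemma construction produces, and pumping y need not keep the string in L(M).

no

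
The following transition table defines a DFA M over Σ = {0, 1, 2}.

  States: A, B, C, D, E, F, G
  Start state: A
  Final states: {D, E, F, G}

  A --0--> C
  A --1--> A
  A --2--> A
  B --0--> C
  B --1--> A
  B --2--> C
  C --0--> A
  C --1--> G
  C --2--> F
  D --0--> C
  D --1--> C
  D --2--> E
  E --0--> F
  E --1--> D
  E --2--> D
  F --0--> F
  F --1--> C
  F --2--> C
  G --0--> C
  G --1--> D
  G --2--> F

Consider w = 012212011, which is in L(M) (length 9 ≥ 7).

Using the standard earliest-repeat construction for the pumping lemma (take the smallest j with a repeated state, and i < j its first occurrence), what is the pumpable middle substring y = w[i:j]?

122

State sequence: A -0-> C -1-> G -2-> F -2-> C -1-> G -2-> F -0-> F -1-> C -1-> G
First repeat at step 4: C was already visited.

So i = 1, j = 4, giving x = w[0:1] = 0, y = w[1:4] = 122, z = w[4:9] = 12011.
Check: |xy| = 4 ≤ 7 and |y| = 3 ≥ 1. Reading y takes M from C back to C, so every xyⁱz is accepted.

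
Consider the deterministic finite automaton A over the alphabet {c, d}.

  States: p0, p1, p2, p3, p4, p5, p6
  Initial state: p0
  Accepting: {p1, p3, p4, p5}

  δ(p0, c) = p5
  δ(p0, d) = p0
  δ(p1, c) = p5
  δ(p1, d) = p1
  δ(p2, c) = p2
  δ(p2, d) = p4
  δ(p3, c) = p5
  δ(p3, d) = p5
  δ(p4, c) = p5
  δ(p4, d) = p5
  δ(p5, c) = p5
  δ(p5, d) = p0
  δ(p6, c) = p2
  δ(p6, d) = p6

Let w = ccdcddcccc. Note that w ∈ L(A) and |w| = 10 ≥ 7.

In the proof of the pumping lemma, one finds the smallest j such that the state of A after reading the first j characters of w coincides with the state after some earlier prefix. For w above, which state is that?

p5

Run of A on w = c c d c d d c c c c:
  step 0: p0  (start)
  step 1: p5  (read c: p0→p5)
  step 2: p5  (read c: p5→p5)   ← first repeat (p5 seen earlier)
  step 3: p0  (read d: p5→p0)
  step 4: p5  (read c: p0→p5)
  step 5: p0  (read d: p5→p0)
  step 6: p0  (read d: p0→p0)
  step 7: p5  (read c: p0→p5)
  step 8: p5  (read c: p5→p5)
  step 9: p5  (read c: p5→p5)
  step 10: p5  (read c: p5→p5)

The earliest repeat is at step j = 2: A is in p5, which it already visited at step i = 1.
Pumping length from the standard proof: p = 7 (the number of states). The repeated state found above gives |xy| = j ≤ 7 and |y| = j − i ≥ 1.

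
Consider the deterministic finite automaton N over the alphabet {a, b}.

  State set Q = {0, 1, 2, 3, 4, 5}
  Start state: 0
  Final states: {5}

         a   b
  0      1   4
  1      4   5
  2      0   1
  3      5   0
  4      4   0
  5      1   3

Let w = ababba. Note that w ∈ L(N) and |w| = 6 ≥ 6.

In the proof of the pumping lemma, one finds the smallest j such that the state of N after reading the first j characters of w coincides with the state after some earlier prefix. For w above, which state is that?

State sequence: 0 -a-> 1 -b-> 5 -a-> 1 -b-> 5 -b-> 3 -a-> 5
First repeat at step 3: 1 was already visited.

The earliest repeat is at step j = 3: N is in 1, which it already visited at step i = 1.
The DFA has 6 states, so the proof of the pumping lemma guarantees a repeated state among the first 6+1 visited; the segment between the two visits is the pumpable y.

1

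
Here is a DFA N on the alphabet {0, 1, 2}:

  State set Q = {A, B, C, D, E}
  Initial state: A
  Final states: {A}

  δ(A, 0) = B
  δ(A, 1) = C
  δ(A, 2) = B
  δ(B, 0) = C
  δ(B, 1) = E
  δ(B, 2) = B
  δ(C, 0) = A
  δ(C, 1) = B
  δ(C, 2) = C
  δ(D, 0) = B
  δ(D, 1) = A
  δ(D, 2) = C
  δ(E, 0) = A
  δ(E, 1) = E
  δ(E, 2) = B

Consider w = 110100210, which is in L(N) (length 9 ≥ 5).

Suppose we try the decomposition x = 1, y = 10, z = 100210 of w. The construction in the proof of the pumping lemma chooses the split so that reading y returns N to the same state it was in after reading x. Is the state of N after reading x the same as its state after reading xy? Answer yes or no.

Run of N on the first 3 characters of w = 1 1 0:
  step 0: A  (start)
  step 1: C  (read 1: A→C)
  step 2: B  (read 1: C→B)
  step 3: C  (read 0: B→C)

After x (step 1): C. After xy (step 3): C.
They match, so y = 10 drives N around a cycle from C back to itself; pumping y any number of times keeps N in C before reading z, and xyⁱz ∈ L(N) for every i ≥ 0.

yes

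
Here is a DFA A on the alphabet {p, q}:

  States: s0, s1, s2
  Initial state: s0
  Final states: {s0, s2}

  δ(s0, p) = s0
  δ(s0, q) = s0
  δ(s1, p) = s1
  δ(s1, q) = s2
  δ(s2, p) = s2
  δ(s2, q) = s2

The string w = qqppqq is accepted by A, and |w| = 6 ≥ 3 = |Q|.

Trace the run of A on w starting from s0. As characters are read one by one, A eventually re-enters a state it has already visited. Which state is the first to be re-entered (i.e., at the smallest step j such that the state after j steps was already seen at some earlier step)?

State sequence: s0 -q-> s0 -q-> s0 -p-> s0 -p-> s0 -q-> s0 -q-> s0
First repeat at step 1: s0 was already visited.

The earliest repeat is at step j = 1: A is in s0, which it already visited at step i = 0.
Pumping length from the standard proof: p = 3 (the number of states). The repeated state found above gives |xy| = j ≤ 3 and |y| = j − i ≥ 1.

s0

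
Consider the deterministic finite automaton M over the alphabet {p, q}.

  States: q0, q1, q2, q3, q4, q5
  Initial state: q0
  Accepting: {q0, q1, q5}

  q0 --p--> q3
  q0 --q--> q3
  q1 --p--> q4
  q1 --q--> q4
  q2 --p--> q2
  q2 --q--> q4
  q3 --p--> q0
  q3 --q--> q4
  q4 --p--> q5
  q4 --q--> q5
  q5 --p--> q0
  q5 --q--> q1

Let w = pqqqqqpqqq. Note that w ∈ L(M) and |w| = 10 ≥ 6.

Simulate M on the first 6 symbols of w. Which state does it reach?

Run of M on the first 6 characters of w = p q q q q q:
  step 0: q0  (start)
  step 1: q3  (read p: q0→q3)
  step 2: q4  (read q: q3→q4)
  step 3: q5  (read q: q4→q5)
  step 4: q1  (read q: q5→q1)
  step 5: q4  (read q: q1→q4)
  step 6: q5  (read q: q4→q5)

After reading 6 characters, M is in state q5.
(This kind of state-tracing is the core of the pumping-lemma construction: with 6 states, pigeonhole forces a repeat within the first 6 steps.)

q5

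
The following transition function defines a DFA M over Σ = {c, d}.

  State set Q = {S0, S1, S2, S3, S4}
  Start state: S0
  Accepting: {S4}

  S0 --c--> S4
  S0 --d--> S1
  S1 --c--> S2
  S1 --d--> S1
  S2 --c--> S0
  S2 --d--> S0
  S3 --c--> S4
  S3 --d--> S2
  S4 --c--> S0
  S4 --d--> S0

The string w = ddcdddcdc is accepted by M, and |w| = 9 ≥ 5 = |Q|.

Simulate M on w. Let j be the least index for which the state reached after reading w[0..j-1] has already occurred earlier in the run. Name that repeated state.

Run of M on w = d d c d d d c d c:
  step 0: S0  (start)
  step 1: S1  (read d: S0→S1)
  step 2: S1  (read d: S1→S1)   ← first repeat (S1 seen earlier)
  step 3: S2  (read c: S1→S2)
  step 4: S0  (read d: S2→S0)
  step 5: S1  (read d: S0→S1)
  step 6: S1  (read d: S1→S1)
  step 7: S2  (read c: S1→S2)
  step 8: S0  (read d: S2→S0)
  step 9: S4  (read c: S0→S4)

The earliest repeat is at step j = 2: M is in S1, which it already visited at step i = 1.
The DFA has 5 states, so the proof of the pumping lemma guarantees a repeated state among the first 5+1 visited; the segment between the two visits is the pumpable y.

S1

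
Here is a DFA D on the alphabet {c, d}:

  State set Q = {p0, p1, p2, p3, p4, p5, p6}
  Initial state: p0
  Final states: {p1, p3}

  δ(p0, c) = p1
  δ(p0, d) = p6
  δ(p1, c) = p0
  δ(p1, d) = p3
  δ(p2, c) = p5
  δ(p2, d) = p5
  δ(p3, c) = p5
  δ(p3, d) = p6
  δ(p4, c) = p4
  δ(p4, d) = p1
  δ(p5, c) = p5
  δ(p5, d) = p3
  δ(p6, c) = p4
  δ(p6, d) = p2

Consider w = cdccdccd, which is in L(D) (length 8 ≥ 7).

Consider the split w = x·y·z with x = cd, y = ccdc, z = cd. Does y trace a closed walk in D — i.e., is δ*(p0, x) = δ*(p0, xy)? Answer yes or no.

State sequence: p0 -c-> p1 -d-> p3 -c-> p5 -c-> p5 -d-> p3 -c-> p5

After x (step 2): p3. After xy (step 6): p5.
They differ (p3 ≠ p5), so y is not a cycle from the state after x; this split is not the one the pumping-lemma construction produces, and pumping y need not keep the string in L(D).

no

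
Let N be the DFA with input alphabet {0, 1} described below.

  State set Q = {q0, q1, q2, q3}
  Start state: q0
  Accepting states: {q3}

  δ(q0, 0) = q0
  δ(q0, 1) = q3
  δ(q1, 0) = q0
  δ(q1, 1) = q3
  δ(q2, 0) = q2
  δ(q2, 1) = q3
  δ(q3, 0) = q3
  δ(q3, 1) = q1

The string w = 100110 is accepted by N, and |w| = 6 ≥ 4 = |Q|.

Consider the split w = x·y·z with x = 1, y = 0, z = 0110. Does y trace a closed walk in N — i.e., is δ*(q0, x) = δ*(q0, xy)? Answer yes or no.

yes

State sequence: q0 -1-> q3 -0-> q3

After x (step 1): q3. After xy (step 2): q3.
They match, so y = 0 drives N around a cycle from q3 back to itself; pumping y any number of times keeps N in q3 before reading z, and xyⁱz ∈ L(N) for every i ≥ 0.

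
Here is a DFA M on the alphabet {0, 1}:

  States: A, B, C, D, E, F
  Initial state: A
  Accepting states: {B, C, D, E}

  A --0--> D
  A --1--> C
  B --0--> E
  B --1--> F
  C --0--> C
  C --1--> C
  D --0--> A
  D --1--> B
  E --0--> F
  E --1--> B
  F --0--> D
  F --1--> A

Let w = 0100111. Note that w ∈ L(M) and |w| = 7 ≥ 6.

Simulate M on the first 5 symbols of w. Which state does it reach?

State sequence: A -0-> D -1-> B -0-> E -0-> F -1-> A

After reading 5 characters, M is in state A.

A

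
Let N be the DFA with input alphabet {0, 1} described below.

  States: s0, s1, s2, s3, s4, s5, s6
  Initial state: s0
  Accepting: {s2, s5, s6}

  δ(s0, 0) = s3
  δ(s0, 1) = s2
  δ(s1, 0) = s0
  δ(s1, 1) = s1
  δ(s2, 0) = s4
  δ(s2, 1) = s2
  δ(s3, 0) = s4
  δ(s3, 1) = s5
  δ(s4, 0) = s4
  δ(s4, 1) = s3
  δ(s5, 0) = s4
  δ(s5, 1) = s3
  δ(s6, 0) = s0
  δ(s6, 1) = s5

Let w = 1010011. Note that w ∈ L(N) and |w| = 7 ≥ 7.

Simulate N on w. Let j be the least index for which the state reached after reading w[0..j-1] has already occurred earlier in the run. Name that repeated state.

s4

Run of N on w = 1 0 1 0 0 1 1:
  step 0: s0  (start)
  step 1: s2  (read 1: s0→s2)
  step 2: s4  (read 0: s2→s4)
  step 3: s3  (read 1: s4→s3)
  step 4: s4  (read 0: s3→s4)   ← first repeat (s4 seen earlier)
  step 5: s4  (read 0: s4→s4)
  step 6: s3  (read 1: s4→s3)
  step 7: s5  (read 1: s3→s5)

The earliest repeat is at step j = 4: N is in s4, which it already visited at step i = 2.
The DFA has 7 states, so the proof of the pumping lemma guarantees a repeated state among the first 7+1 visited; the segment between the two visits is the pumpable y.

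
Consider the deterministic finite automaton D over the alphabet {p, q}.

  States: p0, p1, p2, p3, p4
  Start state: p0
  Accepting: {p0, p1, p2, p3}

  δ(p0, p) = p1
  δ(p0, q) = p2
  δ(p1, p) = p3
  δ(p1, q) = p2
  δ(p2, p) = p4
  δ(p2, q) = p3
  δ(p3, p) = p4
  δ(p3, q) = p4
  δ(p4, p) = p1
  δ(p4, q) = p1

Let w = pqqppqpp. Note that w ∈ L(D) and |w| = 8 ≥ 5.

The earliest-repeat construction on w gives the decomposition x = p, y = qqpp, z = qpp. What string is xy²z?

xy^2z = p·qqpp·qqpp·qpp = pqqppqqppqpp.
Reading y = qqpp takes D from p1 back to p1, so after x·y·y the machine is still in p1, and z then leads to the accepting state p1. Hence pqqppqqppqpp ∈ L(D).

pqqppqqppqpp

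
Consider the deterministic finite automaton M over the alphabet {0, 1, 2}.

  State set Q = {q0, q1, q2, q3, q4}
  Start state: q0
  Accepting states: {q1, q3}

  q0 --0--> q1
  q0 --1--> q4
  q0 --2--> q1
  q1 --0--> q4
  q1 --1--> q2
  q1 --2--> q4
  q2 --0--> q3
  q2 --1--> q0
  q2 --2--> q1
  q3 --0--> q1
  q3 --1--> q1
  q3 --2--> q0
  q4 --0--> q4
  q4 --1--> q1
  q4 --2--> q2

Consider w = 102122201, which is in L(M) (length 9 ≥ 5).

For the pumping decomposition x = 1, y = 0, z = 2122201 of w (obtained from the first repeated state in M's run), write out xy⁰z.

12122201

xy⁰z = xz = 1·2122201 = 12122201.
Reading y = 0 takes M from q4 back to q4, so after x the machine is still in q4, and z then leads to the accepting state q1. Hence 12122201 ∈ L(M).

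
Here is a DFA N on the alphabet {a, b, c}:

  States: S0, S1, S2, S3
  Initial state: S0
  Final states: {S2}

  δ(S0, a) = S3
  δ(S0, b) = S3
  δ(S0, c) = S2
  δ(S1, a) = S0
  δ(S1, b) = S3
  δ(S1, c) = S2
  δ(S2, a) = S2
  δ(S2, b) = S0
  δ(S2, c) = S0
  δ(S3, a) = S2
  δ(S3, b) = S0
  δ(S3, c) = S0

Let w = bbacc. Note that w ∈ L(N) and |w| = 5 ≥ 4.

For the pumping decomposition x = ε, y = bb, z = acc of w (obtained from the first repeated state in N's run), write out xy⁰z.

xy⁰z = xz = ε·acc = acc.
Reading y = bb takes N from S0 back to S0, so after x the machine is still in S0, and z then leads to the accepting state S2. Hence acc ∈ L(N).

acc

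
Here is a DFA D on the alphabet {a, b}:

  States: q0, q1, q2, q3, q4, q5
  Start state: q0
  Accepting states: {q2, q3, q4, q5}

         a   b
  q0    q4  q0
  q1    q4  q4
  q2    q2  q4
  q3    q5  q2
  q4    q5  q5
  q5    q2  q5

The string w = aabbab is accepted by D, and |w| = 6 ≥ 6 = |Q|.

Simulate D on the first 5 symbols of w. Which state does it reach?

State sequence: q0 -a-> q4 -a-> q5 -b-> q5 -b-> q5 -a-> q2

After reading 5 characters, D is in state q2.

q2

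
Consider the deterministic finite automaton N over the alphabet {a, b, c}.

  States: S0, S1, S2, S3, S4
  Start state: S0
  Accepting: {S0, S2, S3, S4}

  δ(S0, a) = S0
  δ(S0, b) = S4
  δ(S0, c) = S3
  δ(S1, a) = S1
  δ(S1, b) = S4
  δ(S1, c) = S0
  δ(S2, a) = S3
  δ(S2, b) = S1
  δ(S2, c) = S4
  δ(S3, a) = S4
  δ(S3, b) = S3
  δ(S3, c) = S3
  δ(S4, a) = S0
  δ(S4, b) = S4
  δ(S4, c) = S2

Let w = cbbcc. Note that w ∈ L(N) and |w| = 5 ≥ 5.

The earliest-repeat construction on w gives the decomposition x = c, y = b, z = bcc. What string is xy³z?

xy^3z = c·b·b·b·bcc = cbbbbcc.
Reading y = b takes N from S3 back to S3, so after x·y·y·y the machine is still in S3, and z then leads to the accepting state S3. Hence cbbbbcc ∈ L(N).

cbbbbcc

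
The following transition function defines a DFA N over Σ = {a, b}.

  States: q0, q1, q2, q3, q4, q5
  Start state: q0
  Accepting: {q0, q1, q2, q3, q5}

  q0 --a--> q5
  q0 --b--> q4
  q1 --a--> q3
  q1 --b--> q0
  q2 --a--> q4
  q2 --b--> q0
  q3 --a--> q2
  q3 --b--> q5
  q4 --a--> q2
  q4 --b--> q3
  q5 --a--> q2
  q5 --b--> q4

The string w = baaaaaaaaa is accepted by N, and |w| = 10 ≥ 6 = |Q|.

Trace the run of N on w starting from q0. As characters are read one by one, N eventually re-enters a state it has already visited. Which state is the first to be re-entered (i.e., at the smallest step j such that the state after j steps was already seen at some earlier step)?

q4

State sequence: q0 -b-> q4 -a-> q2 -a-> q4 -a-> q2 -a-> q4 -a-> q2 -a-> q4 -a-> q2 -a-> q4 -a-> q2
First repeat at step 3: q4 was already visited.

The earliest repeat is at step j = 3: N is in q4, which it already visited at step i = 1.
With |Q| = 6, pigeonhole forces a state repeat no later than step 6; the substring read between the first and second visits to that state can be pumped.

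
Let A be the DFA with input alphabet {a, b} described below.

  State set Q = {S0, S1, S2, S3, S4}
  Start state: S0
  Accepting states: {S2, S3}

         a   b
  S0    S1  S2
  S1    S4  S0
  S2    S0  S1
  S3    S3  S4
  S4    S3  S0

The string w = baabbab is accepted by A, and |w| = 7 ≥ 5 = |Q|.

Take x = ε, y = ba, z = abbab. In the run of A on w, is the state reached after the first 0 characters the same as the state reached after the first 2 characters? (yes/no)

yes

Run of A on the first 2 characters of w = b a:
  step 0: S0  (start)
  step 1: S2  (read b: S0→S2)
  step 2: S0  (read a: S2→S0)

After x (step 0): S0. After xy (step 2): S0.
They match, so y = ba drives A around a cycle from S0 back to itself; pumping y any number of times keeps A in S0 before reading z, and xyⁱz ∈ L(A) for every i ≥ 0.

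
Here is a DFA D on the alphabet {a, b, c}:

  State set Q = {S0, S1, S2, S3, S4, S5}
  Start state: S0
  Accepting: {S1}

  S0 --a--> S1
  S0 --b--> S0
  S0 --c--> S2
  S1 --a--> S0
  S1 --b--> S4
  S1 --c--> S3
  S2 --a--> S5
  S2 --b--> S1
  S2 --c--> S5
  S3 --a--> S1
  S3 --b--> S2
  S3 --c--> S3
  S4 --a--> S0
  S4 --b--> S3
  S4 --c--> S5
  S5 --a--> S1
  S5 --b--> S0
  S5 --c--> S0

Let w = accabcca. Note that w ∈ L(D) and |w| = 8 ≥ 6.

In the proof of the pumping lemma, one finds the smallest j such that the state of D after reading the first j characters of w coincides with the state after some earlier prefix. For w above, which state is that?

State sequence: S0 -a-> S1 -c-> S3 -c-> S3 -a-> S1 -b-> S4 -c-> S5 -c-> S0 -a-> S1
First repeat at step 3: S3 was already visited.

The earliest repeat is at step j = 3: D is in S3, which it already visited at step i = 2.
The DFA has 6 states, so the proof of the pumping lemma guarantees a repeated state among the first 6+1 visited; the segment between the two visits is the pumpable y.

S3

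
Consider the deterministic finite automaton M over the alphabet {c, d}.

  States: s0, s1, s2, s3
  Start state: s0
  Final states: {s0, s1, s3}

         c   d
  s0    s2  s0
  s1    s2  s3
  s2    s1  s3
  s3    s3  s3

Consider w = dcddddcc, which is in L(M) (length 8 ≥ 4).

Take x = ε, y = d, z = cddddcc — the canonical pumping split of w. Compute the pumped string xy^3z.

xy^3z = ε·d·d·d·cddddcc = dddcddddcc.
Reading y = d takes M from s0 back to s0, so after x·y·y·y the machine is still in s0, and z then leads to the accepting state s3. Hence dddcddddcc ∈ L(M).

dddcddddcc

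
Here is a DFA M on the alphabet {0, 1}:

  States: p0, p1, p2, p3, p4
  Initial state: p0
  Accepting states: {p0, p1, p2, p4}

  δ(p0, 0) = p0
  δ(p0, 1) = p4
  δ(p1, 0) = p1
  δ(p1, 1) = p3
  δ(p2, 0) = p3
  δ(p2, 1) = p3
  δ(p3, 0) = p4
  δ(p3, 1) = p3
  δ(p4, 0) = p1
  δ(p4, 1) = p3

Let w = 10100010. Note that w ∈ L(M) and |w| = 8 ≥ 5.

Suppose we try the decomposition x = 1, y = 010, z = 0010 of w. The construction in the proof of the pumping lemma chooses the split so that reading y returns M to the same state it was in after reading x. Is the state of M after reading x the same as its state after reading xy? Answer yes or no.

yes

Run of M on the first 4 characters of w = 1 0 1 0:
  step 0: p0  (start)
  step 1: p4  (read 1: p0→p4)
  step 2: p1  (read 0: p4→p1)
  step 3: p3  (read 1: p1→p3)
  step 4: p4  (read 0: p3→p4)

After x (step 1): p4. After xy (step 4): p4.
They match, so y = 010 drives M around a cycle from p4 back to itself; pumping y any number of times keeps M in p4 before reading z, and xyⁱz ∈ L(M) for every i ≥ 0.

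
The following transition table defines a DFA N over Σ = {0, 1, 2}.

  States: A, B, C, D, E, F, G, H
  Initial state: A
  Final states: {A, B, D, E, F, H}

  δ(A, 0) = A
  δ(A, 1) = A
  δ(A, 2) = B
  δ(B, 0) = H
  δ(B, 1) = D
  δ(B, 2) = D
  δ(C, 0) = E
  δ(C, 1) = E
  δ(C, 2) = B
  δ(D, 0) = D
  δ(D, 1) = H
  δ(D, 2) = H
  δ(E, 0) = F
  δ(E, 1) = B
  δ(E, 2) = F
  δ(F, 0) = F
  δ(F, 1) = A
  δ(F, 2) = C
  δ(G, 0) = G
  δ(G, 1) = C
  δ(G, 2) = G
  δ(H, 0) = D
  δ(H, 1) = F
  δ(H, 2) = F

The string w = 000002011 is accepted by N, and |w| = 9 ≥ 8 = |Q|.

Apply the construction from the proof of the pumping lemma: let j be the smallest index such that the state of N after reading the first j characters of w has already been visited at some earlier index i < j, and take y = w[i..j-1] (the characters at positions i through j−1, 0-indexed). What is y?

0

Run of N on w = 0 0 0 0 0 2 0 1 1:
  step 0: A  (start)
  step 1: A  (read 0: A→A)   ← first repeat (A seen earlier)
  step 2: A  (read 0: A→A)
  step 3: A  (read 0: A→A)
  step 4: A  (read 0: A→A)
  step 5: A  (read 0: A→A)
  step 6: B  (read 2: A→B)
  step 7: H  (read 0: B→H)
  step 8: F  (read 1: H→F)
  step 9: A  (read 1: F→A)

So i = 0, j = 1, giving x = w[0:0] = ε, y = w[0:1] = 0, z = w[1:9] = 00002011.
Check: |xy| = 1 ≤ 8 and |y| = 1 ≥ 1. Reading y takes N from A back to A, so every xyⁱz is accepted.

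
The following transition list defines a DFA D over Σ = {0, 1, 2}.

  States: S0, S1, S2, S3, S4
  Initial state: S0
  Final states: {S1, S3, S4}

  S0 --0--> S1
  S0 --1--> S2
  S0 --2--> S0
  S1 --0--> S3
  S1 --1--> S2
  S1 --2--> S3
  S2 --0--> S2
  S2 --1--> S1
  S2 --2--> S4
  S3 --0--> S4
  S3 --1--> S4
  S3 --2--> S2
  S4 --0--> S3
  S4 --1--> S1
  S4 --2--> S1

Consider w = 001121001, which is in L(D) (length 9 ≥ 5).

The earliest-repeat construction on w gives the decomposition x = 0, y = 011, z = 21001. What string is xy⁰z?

021001

xy⁰z = xz = 0·21001 = 021001.
Reading y = 011 takes D from S1 back to S1, so after x the machine is still in S1, and z then leads to the accepting state S1. Hence 021001 ∈ L(D).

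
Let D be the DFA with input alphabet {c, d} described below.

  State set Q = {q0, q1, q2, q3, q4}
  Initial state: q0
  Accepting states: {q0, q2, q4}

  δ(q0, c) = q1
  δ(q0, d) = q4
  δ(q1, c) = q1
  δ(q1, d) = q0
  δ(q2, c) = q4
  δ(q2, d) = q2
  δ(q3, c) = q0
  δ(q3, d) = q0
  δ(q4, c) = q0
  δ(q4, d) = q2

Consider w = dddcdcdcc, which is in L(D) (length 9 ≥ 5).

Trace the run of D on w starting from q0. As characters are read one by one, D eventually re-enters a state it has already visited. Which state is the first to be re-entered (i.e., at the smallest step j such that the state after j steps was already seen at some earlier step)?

q2

State sequence: q0 -d-> q4 -d-> q2 -d-> q2 -c-> q4 -d-> q2 -c-> q4 -d-> q2 -c-> q4 -c-> q0
First repeat at step 3: q2 was already visited.

The earliest repeat is at step j = 3: D is in q2, which it already visited at step i = 2.
Since D has 5 states, any run of length ≥ 5 visits 5+1 states, so by pigeonhole some state repeats within the first 5 steps — that repeat gives the pumpable loop.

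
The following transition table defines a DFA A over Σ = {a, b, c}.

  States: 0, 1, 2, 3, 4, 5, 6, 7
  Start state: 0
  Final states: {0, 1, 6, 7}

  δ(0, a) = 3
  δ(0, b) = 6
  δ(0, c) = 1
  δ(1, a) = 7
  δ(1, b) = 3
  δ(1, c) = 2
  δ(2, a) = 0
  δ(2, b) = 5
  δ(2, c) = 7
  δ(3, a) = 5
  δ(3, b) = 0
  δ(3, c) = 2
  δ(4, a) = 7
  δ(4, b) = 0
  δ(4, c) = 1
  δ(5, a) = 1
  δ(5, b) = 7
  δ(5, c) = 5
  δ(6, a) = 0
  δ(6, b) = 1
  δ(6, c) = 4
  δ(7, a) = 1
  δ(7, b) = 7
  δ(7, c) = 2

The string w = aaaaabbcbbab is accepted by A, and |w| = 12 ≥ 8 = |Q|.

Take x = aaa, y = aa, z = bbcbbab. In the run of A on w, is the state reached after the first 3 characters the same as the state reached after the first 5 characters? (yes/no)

State sequence: 0 -a-> 3 -a-> 5 -a-> 1 -a-> 7 -a-> 1

After x (step 3): 1. After xy (step 5): 1.
They match, so y = aa drives A around a cycle from 1 back to itself; pumping y any number of times keeps A in 1 before reading z, and xyⁱz ∈ L(A) for every i ≥ 0.

yes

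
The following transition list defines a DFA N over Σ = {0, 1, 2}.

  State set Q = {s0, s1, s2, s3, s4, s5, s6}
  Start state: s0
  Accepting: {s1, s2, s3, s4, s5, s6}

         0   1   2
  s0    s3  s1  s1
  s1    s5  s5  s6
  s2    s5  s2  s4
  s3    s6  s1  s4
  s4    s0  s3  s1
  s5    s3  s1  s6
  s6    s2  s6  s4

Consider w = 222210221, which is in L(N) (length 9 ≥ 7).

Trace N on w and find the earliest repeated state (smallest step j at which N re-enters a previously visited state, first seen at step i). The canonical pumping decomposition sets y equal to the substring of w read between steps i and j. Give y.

222

Run of N on w = 2 2 2 2 1 0 2 2 1:
  step 0: s0  (start)
  step 1: s1  (read 2: s0→s1)
  step 2: s6  (read 2: s1→s6)
  step 3: s4  (read 2: s6→s4)
  step 4: s1  (read 2: s4→s1)   ← first repeat (s1 seen earlier)
  step 5: s5  (read 1: s1→s5)
  step 6: s3  (read 0: s5→s3)
  step 7: s4  (read 2: s3→s4)
  step 8: s1  (read 2: s4→s1)
  step 9: s5  (read 1: s1→s5)

So i = 1, j = 4, giving x = w[0:1] = 2, y = w[1:4] = 222, z = w[4:9] = 10221.
Check: |xy| = 4 ≤ 7 and |y| = 3 ≥ 1. Reading y takes N from s1 back to s1, so every xyⁱz is accepted.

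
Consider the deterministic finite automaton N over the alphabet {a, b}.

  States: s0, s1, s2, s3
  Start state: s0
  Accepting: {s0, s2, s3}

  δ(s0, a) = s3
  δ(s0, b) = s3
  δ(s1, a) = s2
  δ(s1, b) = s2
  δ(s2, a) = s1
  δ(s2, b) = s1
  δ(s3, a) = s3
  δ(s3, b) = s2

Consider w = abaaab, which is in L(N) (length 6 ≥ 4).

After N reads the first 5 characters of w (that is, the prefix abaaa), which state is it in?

s1

Run of N on the first 5 characters of w = a b a a a:
  step 0: s0  (start)
  step 1: s3  (read a: s0→s3)
  step 2: s2  (read b: s3→s2)
  step 3: s1  (read a: s2→s1)
  step 4: s2  (read a: s1→s2)
  step 5: s1  (read a: s2→s1)

After reading 5 characters, N is in state s1.
(This kind of state-tracing is the core of the pumping-lemma construction: with 4 states, pigeonhole forces a repeat within the first 4 steps.)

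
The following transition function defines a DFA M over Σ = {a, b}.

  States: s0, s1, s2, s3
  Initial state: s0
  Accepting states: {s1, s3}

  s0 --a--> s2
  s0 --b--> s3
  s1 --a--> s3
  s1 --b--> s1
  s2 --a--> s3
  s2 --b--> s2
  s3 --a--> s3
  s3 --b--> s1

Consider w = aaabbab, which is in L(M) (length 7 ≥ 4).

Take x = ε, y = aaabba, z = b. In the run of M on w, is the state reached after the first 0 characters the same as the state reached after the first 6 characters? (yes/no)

no

State sequence: s0 -a-> s2 -a-> s3 -a-> s3 -b-> s1 -b-> s1 -a-> s3

After x (step 0): s0. After xy (step 6): s3.
They differ (s0 ≠ s3), so y is not a cycle from the state after x; this split is not the one the pumping-lemma construction produces, and pumping y need not keep the string in L(M).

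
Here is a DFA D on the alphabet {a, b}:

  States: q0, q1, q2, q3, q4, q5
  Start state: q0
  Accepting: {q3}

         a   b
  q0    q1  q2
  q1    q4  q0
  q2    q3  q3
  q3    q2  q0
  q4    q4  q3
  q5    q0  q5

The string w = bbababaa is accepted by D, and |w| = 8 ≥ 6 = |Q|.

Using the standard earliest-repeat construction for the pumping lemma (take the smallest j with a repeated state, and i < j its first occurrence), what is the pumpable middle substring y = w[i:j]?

State sequence: q0 -b-> q2 -b-> q3 -a-> q2 -b-> q3 -a-> q2 -b-> q3 -a-> q2 -a-> q3
First repeat at step 3: q2 was already visited.

So i = 1, j = 3, giving x = w[0:1] = b, y = w[1:3] = ba, z = w[3:8] = babaa.
Check: |xy| = 3 ≤ 6 and |y| = 2 ≥ 1. Reading y takes D from q2 back to q2, so every xyⁱz is accepted.

ba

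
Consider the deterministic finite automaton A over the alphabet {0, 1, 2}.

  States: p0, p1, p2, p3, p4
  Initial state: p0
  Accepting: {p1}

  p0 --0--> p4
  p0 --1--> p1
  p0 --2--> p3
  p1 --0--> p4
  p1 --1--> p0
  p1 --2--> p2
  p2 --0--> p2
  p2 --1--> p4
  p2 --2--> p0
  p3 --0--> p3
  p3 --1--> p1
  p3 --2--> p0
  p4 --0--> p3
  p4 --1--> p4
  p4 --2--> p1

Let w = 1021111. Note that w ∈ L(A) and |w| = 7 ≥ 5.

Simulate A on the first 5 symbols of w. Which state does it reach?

State sequence: p0 -1-> p1 -0-> p4 -2-> p1 -1-> p0 -1-> p1

After reading 5 characters, A is in state p1.
(This kind of state-tracing is the core of the pumping-lemma construction: with 5 states, pigeonhole forces a repeat within the first 5 steps.)

p1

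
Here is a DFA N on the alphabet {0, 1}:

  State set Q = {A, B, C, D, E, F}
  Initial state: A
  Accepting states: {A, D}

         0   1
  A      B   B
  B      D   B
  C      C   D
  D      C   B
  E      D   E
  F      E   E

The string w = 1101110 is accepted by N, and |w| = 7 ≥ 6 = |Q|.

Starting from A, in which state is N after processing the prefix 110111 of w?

State sequence: A -1-> B -1-> B -0-> D -1-> B -1-> B -1-> B

After reading 6 characters, N is in state B.

B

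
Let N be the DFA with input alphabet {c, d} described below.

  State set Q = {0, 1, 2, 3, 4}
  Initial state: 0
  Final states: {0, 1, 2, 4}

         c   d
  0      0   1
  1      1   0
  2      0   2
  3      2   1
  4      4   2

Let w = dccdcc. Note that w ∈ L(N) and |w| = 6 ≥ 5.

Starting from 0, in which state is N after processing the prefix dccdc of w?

0

Run of N on the first 5 characters of w = d c c d c:
  step 0: 0  (start)
  step 1: 1  (read d: 0→1)
  step 2: 1  (read c: 1→1)
  step 3: 1  (read c: 1→1)
  step 4: 0  (read d: 1→0)
  step 5: 0  (read c: 0→0)

After reading 5 characters, N is in state 0.
(This kind of state-tracing is the core of the pumping-lemma construction: with 5 states, pigeonhole forces a repeat within the first 5 steps.)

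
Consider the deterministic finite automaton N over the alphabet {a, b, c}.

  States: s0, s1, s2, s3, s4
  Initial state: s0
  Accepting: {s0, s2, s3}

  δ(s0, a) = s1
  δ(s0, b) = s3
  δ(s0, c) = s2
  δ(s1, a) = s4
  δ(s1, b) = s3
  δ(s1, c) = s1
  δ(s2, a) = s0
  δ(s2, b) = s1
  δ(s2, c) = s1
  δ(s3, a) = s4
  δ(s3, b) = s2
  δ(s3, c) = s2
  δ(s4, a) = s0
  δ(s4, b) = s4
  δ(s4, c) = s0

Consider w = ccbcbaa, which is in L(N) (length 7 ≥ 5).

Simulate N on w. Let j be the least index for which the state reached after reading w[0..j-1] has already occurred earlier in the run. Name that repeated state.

s2

Run of N on w = c c b c b a a:
  step 0: s0  (start)
  step 1: s2  (read c: s0→s2)
  step 2: s1  (read c: s2→s1)
  step 3: s3  (read b: s1→s3)
  step 4: s2  (read c: s3→s2)   ← first repeat (s2 seen earlier)
  step 5: s1  (read b: s2→s1)
  step 6: s4  (read a: s1→s4)
  step 7: s0  (read a: s4→s0)

The earliest repeat is at step j = 4: N is in s2, which it already visited at step i = 1.
With |Q| = 5, pigeonhole forces a state repeat no later than step 5; the substring read between the first and second visits to that state can be pumped.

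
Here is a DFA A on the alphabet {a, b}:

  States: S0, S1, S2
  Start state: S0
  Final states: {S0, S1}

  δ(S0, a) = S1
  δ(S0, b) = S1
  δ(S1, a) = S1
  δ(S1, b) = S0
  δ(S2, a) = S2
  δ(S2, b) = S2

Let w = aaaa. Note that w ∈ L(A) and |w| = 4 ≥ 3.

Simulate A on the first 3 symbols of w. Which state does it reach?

S1

State sequence: S0 -a-> S1 -a-> S1 -a-> S1

After reading 3 characters, A is in state S1.
(This kind of state-tracing is the core of the pumping-lemma construction: with 3 states, pigeonhole forces a repeat within the first 3 steps.)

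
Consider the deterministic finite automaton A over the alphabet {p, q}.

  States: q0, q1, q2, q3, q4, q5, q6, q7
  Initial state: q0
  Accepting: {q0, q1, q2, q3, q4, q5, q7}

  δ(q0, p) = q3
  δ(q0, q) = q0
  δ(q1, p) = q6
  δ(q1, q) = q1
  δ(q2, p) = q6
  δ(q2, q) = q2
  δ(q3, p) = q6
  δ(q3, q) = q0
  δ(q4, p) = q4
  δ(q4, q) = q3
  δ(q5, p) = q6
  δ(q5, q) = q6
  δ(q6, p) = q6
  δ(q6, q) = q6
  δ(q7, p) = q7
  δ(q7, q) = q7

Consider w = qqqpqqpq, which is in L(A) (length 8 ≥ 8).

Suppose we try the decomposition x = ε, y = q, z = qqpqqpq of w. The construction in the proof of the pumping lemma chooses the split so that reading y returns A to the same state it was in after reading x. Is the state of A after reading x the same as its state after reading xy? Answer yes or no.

State sequence: q0 -q-> q0

After x (step 0): q0. After xy (step 1): q0.
They match, so y = q drives A around a cycle from q0 back to itself; pumping y any number of times keeps A in q0 before reading z, and xyⁱz ∈ L(A) for every i ≥ 0.

yes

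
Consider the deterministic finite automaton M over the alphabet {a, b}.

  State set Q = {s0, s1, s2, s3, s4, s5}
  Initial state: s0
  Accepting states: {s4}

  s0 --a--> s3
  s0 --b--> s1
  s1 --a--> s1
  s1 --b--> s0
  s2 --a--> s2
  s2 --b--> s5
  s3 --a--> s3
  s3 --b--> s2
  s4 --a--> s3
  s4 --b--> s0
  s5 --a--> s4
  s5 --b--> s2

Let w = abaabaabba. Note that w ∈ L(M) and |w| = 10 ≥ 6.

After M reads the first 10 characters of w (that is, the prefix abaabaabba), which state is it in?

s4

State sequence: s0 -a-> s3 -b-> s2 -a-> s2 -a-> s2 -b-> s5 -a-> s4 -a-> s3 -b-> s2 -b-> s5 -a-> s4

After reading 10 characters, M is in state s4.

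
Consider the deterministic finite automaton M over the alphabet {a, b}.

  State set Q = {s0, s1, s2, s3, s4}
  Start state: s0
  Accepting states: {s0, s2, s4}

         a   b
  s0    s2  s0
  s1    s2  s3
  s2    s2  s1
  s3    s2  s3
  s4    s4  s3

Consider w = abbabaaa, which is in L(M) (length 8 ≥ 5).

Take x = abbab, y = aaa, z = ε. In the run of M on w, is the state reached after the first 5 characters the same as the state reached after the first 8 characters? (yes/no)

Run of M on the first 8 characters of w = a b b a b a a a:
  step 0: s0  (start)
  step 1: s2  (read a: s0→s2)
  step 2: s1  (read b: s2→s1)
  step 3: s3  (read b: s1→s3)
  step 4: s2  (read a: s3→s2)
  step 5: s1  (read b: s2→s1)
  step 6: s2  (read a: s1→s2)
  step 7: s2  (read a: s2→s2)
  step 8: s2  (read a: s2→s2)

After x (step 5): s1. After xy (step 8): s2.
They differ (s1 ≠ s2), so y is not a cycle from the state after x; this split is not the one the pumping-lemma construction produces, and pumping y need not keep the string in L(M).

no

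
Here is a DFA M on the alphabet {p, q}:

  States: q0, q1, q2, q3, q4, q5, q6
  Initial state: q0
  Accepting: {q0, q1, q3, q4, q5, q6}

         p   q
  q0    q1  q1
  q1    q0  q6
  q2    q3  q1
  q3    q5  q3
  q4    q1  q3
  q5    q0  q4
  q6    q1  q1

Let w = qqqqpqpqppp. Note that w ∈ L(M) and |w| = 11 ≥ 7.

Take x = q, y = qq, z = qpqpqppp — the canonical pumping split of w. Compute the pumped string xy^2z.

xy^2z = q·qq·qq·qpqpqppp = qqqqqqpqpqppp.
Reading y = qq takes M from q1 back to q1, so after x·y·y the machine is still in q1, and z then leads to the accepting state q1. Hence qqqqqqpqpqppp ∈ L(M).

qqqqqqpqpqppp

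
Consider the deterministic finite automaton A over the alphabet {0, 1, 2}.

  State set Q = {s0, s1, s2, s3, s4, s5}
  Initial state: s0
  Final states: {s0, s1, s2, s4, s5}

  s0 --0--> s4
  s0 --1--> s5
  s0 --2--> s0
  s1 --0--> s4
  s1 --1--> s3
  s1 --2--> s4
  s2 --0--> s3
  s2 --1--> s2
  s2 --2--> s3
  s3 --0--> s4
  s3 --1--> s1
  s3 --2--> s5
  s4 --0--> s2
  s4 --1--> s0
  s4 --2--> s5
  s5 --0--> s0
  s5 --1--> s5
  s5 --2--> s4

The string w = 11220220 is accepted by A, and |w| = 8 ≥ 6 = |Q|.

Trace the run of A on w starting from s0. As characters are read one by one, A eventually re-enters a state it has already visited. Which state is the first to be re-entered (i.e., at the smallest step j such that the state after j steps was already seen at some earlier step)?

s5

State sequence: s0 -1-> s5 -1-> s5 -2-> s4 -2-> s5 -0-> s0 -2-> s0 -2-> s0 -0-> s4
First repeat at step 2: s5 was already visited.

The earliest repeat is at step j = 2: A is in s5, which it already visited at step i = 1.
Since A has 6 states, any run of length ≥ 6 visits 6+1 states, so by pigeonhole some state repeats within the first 6 steps — that repeat gives the pumpable loop.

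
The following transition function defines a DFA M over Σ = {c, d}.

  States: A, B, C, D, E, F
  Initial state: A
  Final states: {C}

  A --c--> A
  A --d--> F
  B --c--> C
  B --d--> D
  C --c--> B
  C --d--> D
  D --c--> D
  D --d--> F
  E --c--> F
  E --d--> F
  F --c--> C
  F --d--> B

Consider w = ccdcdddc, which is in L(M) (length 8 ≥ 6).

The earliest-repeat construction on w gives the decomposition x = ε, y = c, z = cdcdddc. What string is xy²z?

cccdcdddc

xy^2z = ε·c·c·cdcdddc = cccdcdddc.
Reading y = c takes M from A back to A, so after x·y·y the machine is still in A, and z then leads to the accepting state C. Hence cccdcdddc ∈ L(M).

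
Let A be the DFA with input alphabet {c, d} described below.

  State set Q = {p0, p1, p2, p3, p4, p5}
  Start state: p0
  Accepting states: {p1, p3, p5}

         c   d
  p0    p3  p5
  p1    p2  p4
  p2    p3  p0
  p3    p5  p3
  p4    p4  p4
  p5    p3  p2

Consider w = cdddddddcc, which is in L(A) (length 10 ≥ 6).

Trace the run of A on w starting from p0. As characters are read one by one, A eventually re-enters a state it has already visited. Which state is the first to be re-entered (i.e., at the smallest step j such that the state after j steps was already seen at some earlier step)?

State sequence: p0 -c-> p3 -d-> p3 -d-> p3 -d-> p3 -d-> p3 -d-> p3 -d-> p3 -d-> p3 -c-> p5 -c-> p3
First repeat at step 2: p3 was already visited.

The earliest repeat is at step j = 2: A is in p3, which it already visited at step i = 1.
Pumping length from the standard proof: p = 6 (the number of states). The repeated state found above gives |xy| = j ≤ 6 and |y| = j − i ≥ 1.

p3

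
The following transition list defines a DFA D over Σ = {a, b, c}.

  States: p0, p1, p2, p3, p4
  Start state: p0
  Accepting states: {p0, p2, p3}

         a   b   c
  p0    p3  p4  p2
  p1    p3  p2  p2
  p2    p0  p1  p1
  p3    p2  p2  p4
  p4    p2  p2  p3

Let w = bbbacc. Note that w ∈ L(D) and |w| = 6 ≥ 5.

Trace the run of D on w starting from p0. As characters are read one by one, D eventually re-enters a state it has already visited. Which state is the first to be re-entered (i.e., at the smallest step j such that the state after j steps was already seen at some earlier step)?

p4

Run of D on w = b b b a c c:
  step 0: p0  (start)
  step 1: p4  (read b: p0→p4)
  step 2: p2  (read b: p4→p2)
  step 3: p1  (read b: p2→p1)
  step 4: p3  (read a: p1→p3)
  step 5: p4  (read c: p3→p4)   ← first repeat (p4 seen earlier)
  step 6: p3  (read c: p4→p3)

The earliest repeat is at step j = 5: D is in p4, which it already visited at step i = 1.
Since D has 5 states, any run of length ≥ 5 visits 5+1 states, so by pigeonhole some state repeats within the first 5 steps — that repeat gives the pumpable loop.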